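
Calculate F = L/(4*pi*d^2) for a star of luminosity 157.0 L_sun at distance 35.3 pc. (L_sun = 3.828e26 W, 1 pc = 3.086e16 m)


F = L / (4*pi*d^2) = 6.010e+28 / (4*pi*(1.089e+18)^2) = 4.030e-09

4.030e-09 W/m^2


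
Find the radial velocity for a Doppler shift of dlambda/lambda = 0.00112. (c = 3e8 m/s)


v = (dlambda/lambda) * c = 0.00112 * 3e8 = 336000.0

336000.0 m/s


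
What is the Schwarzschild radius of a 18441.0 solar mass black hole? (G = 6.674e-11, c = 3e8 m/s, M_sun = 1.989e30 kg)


M = 18441.0 * 1.989e30 kg = 3.6679149e+34 kg. rs = 2GM/c^2 = 2 * 6.674e-11 * 3.6679149e+34 / (3e8)^2 = 5.440e+07

5.440e+07 m


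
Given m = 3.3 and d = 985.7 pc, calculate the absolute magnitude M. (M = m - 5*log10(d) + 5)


M = m - 5*log10(d) + 5 = 3.3 - 5*log10(985.7) + 5 = -6.6687

-6.6687


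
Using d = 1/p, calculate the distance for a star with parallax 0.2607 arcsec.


d = 1/p = 1/0.2607 = 3.8358

3.8358 pc


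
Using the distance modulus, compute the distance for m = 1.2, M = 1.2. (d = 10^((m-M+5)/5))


d = 10^((m - M + 5)/5) = 10^((1.2 - 1.2 + 5)/5) = 10.0

10.0 pc


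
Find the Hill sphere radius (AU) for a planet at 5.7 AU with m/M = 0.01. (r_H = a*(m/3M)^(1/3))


r_H = a * (m/3M)^(1/3) = 5.7 * (0.01/3)^(1/3) = 0.8515

0.8515 AU


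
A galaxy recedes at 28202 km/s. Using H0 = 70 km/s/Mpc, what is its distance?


d = v / H0 = 28202 / 70 = 402.8857

402.8857 Mpc


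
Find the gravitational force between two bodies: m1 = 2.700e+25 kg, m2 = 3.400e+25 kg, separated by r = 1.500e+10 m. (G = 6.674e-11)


F = G*m1*m2/r^2 = 6.674e-11 * 2.700e+25 * 3.400e+25 / (1.500e+10)^2 = 6.674e-11 * 9.180e+50 / 2.250e+20 = 2.723e+20

2.723e+20 N


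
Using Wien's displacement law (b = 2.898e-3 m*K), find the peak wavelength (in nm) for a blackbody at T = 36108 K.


lam_max = b / T = 2.898e-3 / 36108 = 8.026e-08 m = 80.2592 nm

80.2592 nm


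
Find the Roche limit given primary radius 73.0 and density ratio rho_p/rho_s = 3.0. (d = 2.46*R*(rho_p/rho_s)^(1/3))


d_Roche = 2.46 * 73.0 * 3.0^(1/3) = 258.9992

258.9992


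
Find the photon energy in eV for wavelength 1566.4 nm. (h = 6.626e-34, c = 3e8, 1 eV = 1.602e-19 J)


E = hc/lambda = 6.626e-34 * 3e8 / 1.566e-06 = 1.269e-19 J = 0.7922 eV

0.7922 eV


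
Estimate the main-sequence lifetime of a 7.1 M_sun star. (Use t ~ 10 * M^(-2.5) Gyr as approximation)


t = 10 * M^(-2.5) = 10 * 7.1^(-2.5) = 0.0744

0.0744 Gyr


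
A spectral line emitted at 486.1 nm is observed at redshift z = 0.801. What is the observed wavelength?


lam_obs = lam_emit * (1 + z) = 486.1 * (1 + 0.801) = 875.4661

875.4661 nm


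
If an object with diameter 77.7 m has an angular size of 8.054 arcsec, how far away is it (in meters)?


D = size / theta_rad, theta_rad = 8.054 * pi/(180*3600) = 3.905e-05, D = 1.990e+06

1.990e+06 m


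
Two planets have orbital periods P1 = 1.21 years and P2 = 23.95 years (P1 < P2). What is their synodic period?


1/P_syn = |1/P1 - 1/P2| = |1/1.21 - 1/23.95| => P_syn = 1.2744

1.2744 years


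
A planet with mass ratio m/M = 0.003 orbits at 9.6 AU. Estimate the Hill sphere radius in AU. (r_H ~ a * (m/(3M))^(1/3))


r_H = a * (m/3M)^(1/3) = 9.6 * (0.003/3)^(1/3) = 0.96

0.96 AU


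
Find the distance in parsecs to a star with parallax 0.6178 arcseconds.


d = 1/p = 1/0.6178 = 1.6186

1.6186 pc


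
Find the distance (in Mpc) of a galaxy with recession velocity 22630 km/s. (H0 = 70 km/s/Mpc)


d = v / H0 = 22630 / 70 = 323.2857

323.2857 Mpc


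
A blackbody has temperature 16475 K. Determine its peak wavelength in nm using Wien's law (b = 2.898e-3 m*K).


lam_max = b / T = 2.898e-3 / 16475 = 1.759e-07 m = 175.9029 nm

175.9029 nm


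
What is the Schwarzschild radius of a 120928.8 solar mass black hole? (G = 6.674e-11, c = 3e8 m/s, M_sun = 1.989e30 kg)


M = 120928.8 * 1.989e30 kg = 2.405273832e+35 kg. rs = 2GM/c^2 = 2 * 6.674e-11 * 2.405273832e+35 / (3e8)^2 = 3.567e+08

3.567e+08 m


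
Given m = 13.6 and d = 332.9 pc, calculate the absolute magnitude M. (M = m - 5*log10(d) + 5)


M = m - 5*log10(d) + 5 = 13.6 - 5*log10(332.9) + 5 = 5.9884

5.9884


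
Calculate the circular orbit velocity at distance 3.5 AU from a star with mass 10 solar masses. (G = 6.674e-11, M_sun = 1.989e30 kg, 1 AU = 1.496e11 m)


v = sqrt(GM/r) = sqrt(6.674e-11 * 1.989e+31 / 5.236e+11) = 50351.2984

50351.2984 m/s


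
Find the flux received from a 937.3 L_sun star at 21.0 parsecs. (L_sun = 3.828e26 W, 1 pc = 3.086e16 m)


F = L / (4*pi*d^2) = 3.588e+29 / (4*pi*(6.481e+17)^2) = 6.798e-08

6.798e-08 W/m^2


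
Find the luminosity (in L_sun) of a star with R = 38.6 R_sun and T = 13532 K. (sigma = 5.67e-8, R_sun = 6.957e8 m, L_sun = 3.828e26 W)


R = 38.6 * 6.957e8 m = 2.685402e+10 m. L = 4*pi*R^2*sigma*T^4 = 4*pi*(2.685402e+10)^2 * 5.67e-8 * 13532^4 = 1.722897717e+31 W. L/L_sun = 1.722897717e+31 / 3.828e26 = 45007.7773

45007.7773 L_sun


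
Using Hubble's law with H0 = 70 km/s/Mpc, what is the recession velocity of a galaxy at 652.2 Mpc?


v = H0 * d = 70 * 652.2 = 45654.0

45654.0 km/s


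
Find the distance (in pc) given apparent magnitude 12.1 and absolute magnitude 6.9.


d = 10^((m - M + 5)/5) = 10^((12.1 - 6.9 + 5)/5) = 109.6478

109.6478 pc


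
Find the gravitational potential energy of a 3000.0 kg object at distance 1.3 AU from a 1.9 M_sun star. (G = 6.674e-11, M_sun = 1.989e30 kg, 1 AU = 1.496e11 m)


M = 1.9 * 1.989e30 kg = 3.7791e+30 kg; r = 1.3 AU * 1.496e11 m/AU = 1.9448e+11 m. U = -GM*m/r = -(6.674e-11 * 3.7791e+30 * 3000.0) / 1.9448e+11 = -3.891e+12

-3.891e+12 J


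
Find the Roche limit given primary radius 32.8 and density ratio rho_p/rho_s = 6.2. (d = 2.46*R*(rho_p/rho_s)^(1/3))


d_Roche = 2.46 * 32.8 * 6.2^(1/3) = 148.2312

148.2312


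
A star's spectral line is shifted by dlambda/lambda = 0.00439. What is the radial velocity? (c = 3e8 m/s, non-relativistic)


v = (dlambda/lambda) * c = 0.00439 * 3e8 = 1.317e+06

1.317e+06 m/s


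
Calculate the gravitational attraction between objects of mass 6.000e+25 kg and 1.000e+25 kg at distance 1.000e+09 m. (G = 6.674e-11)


F = G*m1*m2/r^2 = 6.674e-11 * 6.000e+25 * 1.000e+25 / (1.000e+09)^2 = 6.674e-11 * 6.000e+50 / 1.000e+18 = 4.004e+22

4.004e+22 N


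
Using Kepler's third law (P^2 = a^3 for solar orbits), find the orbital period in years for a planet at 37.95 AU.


P = a^(3/2) = 37.95^1.5 = 233.7856

233.7856 years


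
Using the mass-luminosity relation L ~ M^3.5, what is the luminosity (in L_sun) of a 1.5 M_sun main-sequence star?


L/L_sun = (M/M_sun)^3.5 = 1.5^3.5 = 4.1335

4.1335 L_sun


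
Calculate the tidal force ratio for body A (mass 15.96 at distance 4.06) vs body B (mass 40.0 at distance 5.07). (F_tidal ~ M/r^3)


Ratio = (M1/r1^3) / (M2/r2^3) = (15.96/4.06^3) / (40.0/5.07^3) = 0.777

0.777


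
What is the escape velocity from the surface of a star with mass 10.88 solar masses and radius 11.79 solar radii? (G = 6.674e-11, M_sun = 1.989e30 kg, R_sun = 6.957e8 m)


M = 10.88 * 1.989e30 kg = 2.164032e+31 kg; R = 11.79 * 6.957e8 m = 8.202303e+09 m. v_esc = sqrt(2GM/R) = sqrt(2 * 6.674e-11 * 2.164032e+31 / 8.202303e+09) = 593433.4657

593433.4657 m/s


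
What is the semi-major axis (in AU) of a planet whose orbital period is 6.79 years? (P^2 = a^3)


a = P^(2/3) = 6.79^(2/3) = 3.5857

3.5857 AU


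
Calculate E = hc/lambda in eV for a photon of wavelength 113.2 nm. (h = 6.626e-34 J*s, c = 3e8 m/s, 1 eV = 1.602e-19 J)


E = hc/lambda = 6.626e-34 * 3e8 / 1.132e-07 = 1.756e-18 J = 10.9613 eV

10.9613 eV


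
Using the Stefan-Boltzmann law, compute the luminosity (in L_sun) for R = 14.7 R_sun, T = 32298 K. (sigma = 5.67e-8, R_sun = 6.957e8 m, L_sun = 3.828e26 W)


R = 14.7 * 6.957e8 m = 1.022679e+10 m. L = 4*pi*R^2*sigma*T^4 = 4*pi*(1.022679e+10)^2 * 5.67e-8 * 32298^4 = 8.109127333e+31 W. L/L_sun = 8.109127333e+31 / 3.828e26 = 211837.1821

211837.1821 L_sun


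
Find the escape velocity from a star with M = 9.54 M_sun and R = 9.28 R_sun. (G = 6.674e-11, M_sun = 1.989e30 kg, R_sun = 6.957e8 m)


M = 9.54 * 1.989e30 kg = 1.897506e+31 kg; R = 9.28 * 6.957e8 m = 6.456096e+09 m. v_esc = sqrt(2GM/R) = sqrt(2 * 6.674e-11 * 1.897506e+31 / 6.456096e+09) = 626346.5478

626346.5478 m/s


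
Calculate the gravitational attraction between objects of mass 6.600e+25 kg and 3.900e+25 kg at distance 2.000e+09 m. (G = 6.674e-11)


F = G*m1*m2/r^2 = 6.674e-11 * 6.600e+25 * 3.900e+25 / (2.000e+09)^2 = 6.674e-11 * 2.574e+51 / 4.000e+18 = 4.295e+22

4.295e+22 N


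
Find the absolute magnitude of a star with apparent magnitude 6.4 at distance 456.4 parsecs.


M = m - 5*log10(d) + 5 = 6.4 - 5*log10(456.4) + 5 = -1.8967

-1.8967


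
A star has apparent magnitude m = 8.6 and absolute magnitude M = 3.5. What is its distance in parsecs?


d = 10^((m - M + 5)/5) = 10^((8.6 - 3.5 + 5)/5) = 104.7129

104.7129 pc


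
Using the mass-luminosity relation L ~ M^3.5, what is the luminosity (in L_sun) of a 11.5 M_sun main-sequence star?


L/L_sun = (M/M_sun)^3.5 = 11.5^3.5 = 5157.5381

5157.5381 L_sun


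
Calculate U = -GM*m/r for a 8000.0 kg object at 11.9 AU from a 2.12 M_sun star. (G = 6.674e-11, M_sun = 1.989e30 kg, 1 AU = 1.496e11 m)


M = 2.12 * 1.989e30 kg = 4.21668e+30 kg; r = 11.9 AU * 1.496e11 m/AU = 1.78024e+12 m. U = -GM*m/r = -(6.674e-11 * 4.21668e+30 * 8000.0) / 1.78024e+12 = -1.265e+12

-1.265e+12 J


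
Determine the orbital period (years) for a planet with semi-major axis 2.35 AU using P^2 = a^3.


P = a^(3/2) = 2.35^1.5 = 3.6025

3.6025 years


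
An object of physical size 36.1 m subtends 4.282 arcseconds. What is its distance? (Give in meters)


D = size / theta_rad, theta_rad = 4.282 * pi/(180*3600) = 2.076e-05, D = 1.739e+06

1.739e+06 m


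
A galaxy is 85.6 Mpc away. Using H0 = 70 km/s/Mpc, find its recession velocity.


v = H0 * d = 70 * 85.6 = 5992.0

5992.0 km/s


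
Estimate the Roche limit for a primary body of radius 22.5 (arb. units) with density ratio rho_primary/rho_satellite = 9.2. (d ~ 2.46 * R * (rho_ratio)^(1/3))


d_Roche = 2.46 * 22.5 * 9.2^(1/3) = 115.9792

115.9792


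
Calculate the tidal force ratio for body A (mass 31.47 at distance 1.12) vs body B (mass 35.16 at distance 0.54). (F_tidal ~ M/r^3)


Ratio = (M1/r1^3) / (M2/r2^3) = (31.47/1.12^3) / (35.16/0.54^3) = 0.1003

0.1003


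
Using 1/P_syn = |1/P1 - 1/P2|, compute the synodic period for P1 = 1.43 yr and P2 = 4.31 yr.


1/P_syn = |1/P1 - 1/P2| = |1/1.43 - 1/4.31| => P_syn = 2.14

2.14 years


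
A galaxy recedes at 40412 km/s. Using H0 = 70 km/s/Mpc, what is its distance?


d = v / H0 = 40412 / 70 = 577.3143

577.3143 Mpc


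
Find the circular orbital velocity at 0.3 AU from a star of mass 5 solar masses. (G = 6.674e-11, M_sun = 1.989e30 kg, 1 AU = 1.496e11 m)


v = sqrt(GM/r) = sqrt(6.674e-11 * 9.945e+30 / 4.488e+10) = 121609.939

121609.939 m/s


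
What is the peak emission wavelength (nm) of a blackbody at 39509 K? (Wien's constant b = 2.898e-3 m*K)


lam_max = b / T = 2.898e-3 / 39509 = 7.335e-08 m = 73.3504 nm

73.3504 nm


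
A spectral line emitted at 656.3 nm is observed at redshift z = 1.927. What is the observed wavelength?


lam_obs = lam_emit * (1 + z) = 656.3 * (1 + 1.927) = 1920.9901

1920.9901 nm


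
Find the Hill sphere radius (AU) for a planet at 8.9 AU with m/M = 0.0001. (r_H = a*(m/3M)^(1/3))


r_H = a * (m/3M)^(1/3) = 8.9 * (0.0001/3)^(1/3) = 0.2864

0.2864 AU


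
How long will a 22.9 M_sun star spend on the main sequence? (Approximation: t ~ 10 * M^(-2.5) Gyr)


t = 10 * M^(-2.5) = 10 * 22.9^(-2.5) = 0.004

0.004 Gyr


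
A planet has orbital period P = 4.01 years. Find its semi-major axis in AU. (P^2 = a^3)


a = P^(2/3) = 4.01^(2/3) = 2.524

2.524 AU


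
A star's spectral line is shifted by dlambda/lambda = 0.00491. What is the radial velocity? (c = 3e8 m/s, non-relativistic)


v = (dlambda/lambda) * c = 0.00491 * 3e8 = 1.473e+06

1.473e+06 m/s


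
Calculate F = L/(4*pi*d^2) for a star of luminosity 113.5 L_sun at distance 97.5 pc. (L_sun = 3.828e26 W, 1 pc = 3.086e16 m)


F = L / (4*pi*d^2) = 4.345e+28 / (4*pi*(3.009e+18)^2) = 3.819e-10

3.819e-10 W/m^2


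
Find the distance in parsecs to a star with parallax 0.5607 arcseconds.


d = 1/p = 1/0.5607 = 1.7835

1.7835 pc


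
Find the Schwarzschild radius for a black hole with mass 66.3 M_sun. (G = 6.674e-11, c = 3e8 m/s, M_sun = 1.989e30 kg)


M = 66.3 * 1.989e30 kg = 1.318707e+32 kg. rs = 2GM/c^2 = 2 * 6.674e-11 * 1.318707e+32 / (3e8)^2 = 195578.9004

195578.9004 m


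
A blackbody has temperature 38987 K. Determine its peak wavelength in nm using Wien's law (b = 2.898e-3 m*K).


lam_max = b / T = 2.898e-3 / 38987 = 7.433e-08 m = 74.3325 nm

74.3325 nm


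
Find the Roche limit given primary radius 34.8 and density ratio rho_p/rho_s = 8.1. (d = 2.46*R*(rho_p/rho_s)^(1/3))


d_Roche = 2.46 * 34.8 * 8.1^(1/3) = 171.9264

171.9264


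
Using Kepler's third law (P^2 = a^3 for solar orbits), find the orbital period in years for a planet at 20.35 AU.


P = a^(3/2) = 20.35^1.5 = 91.8008

91.8008 years


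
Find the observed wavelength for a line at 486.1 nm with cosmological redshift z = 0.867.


lam_obs = lam_emit * (1 + z) = 486.1 * (1 + 0.867) = 907.5487

907.5487 nm


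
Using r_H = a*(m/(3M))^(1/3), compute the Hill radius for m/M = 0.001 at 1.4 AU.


r_H = a * (m/3M)^(1/3) = 1.4 * (0.001/3)^(1/3) = 0.0971

0.0971 AU


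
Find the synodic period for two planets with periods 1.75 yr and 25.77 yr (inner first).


1/P_syn = |1/P1 - 1/P2| = |1/1.75 - 1/25.77| => P_syn = 1.8775

1.8775 years


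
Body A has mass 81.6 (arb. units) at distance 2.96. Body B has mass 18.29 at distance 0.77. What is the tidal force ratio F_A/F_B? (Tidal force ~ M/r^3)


Ratio = (M1/r1^3) / (M2/r2^3) = (81.6/2.96^3) / (18.29/0.77^3) = 0.0785

0.0785


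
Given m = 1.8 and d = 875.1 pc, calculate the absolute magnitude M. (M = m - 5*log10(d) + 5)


M = m - 5*log10(d) + 5 = 1.8 - 5*log10(875.1) + 5 = -7.9103

-7.9103


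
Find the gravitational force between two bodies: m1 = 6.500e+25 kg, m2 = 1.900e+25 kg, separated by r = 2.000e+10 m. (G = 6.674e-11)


F = G*m1*m2/r^2 = 6.674e-11 * 6.500e+25 * 1.900e+25 / (2.000e+10)^2 = 6.674e-11 * 1.235e+51 / 4.000e+20 = 2.061e+20

2.061e+20 N


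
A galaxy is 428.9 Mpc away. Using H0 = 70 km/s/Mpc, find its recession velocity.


v = H0 * d = 70 * 428.9 = 30023.0

30023.0 km/s


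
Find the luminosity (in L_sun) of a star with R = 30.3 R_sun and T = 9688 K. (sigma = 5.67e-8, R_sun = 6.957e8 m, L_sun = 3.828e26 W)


R = 30.3 * 6.957e8 m = 2.107971e+10 m. L = 4*pi*R^2*sigma*T^4 = 4*pi*(2.107971e+10)^2 * 5.67e-8 * 9688^4 = 2.789065459e+30 W. L/L_sun = 2.789065459e+30 / 3.828e26 = 7285.9599

7285.9599 L_sun


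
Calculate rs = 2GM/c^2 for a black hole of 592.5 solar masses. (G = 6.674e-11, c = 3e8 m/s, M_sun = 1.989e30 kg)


M = 592.5 * 1.989e30 kg = 1.1784825e+33 kg. rs = 2GM/c^2 = 2 * 6.674e-11 * 1.1784825e+33 / (3e8)^2 = 1.748e+06

1.748e+06 m


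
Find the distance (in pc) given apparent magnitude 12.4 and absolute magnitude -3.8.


d = 10^((m - M + 5)/5) = 10^((12.4 - -3.8 + 5)/5) = 17378.0083

17378.0083 pc


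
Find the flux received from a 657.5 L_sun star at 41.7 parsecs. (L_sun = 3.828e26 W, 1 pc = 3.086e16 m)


F = L / (4*pi*d^2) = 2.517e+29 / (4*pi*(1.287e+18)^2) = 1.209e-08

1.209e-08 W/m^2


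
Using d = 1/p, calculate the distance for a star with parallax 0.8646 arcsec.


d = 1/p = 1/0.8646 = 1.1566

1.1566 pc


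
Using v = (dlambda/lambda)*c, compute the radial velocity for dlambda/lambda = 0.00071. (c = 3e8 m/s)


v = (dlambda/lambda) * c = 0.00071 * 3e8 = 213000.0

213000.0 m/s


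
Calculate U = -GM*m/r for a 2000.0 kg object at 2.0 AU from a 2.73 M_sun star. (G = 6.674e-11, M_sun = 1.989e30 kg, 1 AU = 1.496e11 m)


M = 2.73 * 1.989e30 kg = 5.42997e+30 kg; r = 2.0 AU * 1.496e11 m/AU = 2.992e+11 m. U = -GM*m/r = -(6.674e-11 * 5.42997e+30 * 2000.0) / 2.992e+11 = -2.422e+12

-2.422e+12 J


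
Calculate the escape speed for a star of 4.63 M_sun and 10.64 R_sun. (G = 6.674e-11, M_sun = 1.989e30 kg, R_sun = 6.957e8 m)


M = 4.63 * 1.989e30 kg = 9.20907e+30 kg; R = 10.64 * 6.957e8 m = 7.402248e+09 m. v_esc = sqrt(2GM/R) = sqrt(2 * 6.674e-11 * 9.20907e+30 / 7.402248e+09) = 407506.1528

407506.1528 m/s


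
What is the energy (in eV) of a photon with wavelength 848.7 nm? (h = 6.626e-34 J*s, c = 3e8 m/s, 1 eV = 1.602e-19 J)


E = hc/lambda = 6.626e-34 * 3e8 / 8.487e-07 = 2.342e-19 J = 1.462 eV

1.462 eV


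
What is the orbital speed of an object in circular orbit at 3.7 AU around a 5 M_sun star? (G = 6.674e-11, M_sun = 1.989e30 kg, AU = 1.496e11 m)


v = sqrt(GM/r) = sqrt(6.674e-11 * 9.945e+30 / 5.535e+11) = 34628.1138

34628.1138 m/s


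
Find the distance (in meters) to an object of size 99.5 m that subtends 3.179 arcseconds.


D = size / theta_rad, theta_rad = 3.179 * pi/(180*3600) = 1.541e-05, D = 6.456e+06

6.456e+06 m


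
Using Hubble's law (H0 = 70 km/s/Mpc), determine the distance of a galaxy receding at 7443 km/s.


d = v / H0 = 7443 / 70 = 106.3286

106.3286 Mpc


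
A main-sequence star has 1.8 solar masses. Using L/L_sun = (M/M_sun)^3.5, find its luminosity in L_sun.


L/L_sun = (M/M_sun)^3.5 = 1.8^3.5 = 7.8244

7.8244 L_sun


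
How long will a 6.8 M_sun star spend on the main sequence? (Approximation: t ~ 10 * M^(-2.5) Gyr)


t = 10 * M^(-2.5) = 10 * 6.8^(-2.5) = 0.0829

0.0829 Gyr


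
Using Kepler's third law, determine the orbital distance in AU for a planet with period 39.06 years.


a = P^(2/3) = 39.06^(2/3) = 11.5121

11.5121 AU


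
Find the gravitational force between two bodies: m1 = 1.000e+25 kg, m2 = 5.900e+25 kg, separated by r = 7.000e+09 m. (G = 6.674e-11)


F = G*m1*m2/r^2 = 6.674e-11 * 1.000e+25 * 5.900e+25 / (7.000e+09)^2 = 6.674e-11 * 5.900e+50 / 4.900e+19 = 8.036e+20

8.036e+20 N


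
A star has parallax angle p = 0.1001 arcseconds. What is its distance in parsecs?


d = 1/p = 1/0.1001 = 9.99

9.99 pc


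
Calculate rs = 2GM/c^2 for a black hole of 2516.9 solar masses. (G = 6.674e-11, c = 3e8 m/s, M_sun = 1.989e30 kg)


M = 2516.9 * 1.989e30 kg = 5.0061141e+33 kg. rs = 2GM/c^2 = 2 * 6.674e-11 * 5.0061141e+33 / (3e8)^2 = 7.425e+06

7.425e+06 m


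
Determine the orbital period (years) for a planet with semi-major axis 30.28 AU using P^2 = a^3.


P = a^(3/2) = 30.28^1.5 = 166.6226

166.6226 years


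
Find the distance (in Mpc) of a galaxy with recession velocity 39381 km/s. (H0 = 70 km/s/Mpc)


d = v / H0 = 39381 / 70 = 562.5857

562.5857 Mpc


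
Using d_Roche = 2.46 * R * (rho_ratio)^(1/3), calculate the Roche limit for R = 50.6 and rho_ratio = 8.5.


d_Roche = 2.46 * 50.6 * 8.5^(1/3) = 254.0341

254.0341


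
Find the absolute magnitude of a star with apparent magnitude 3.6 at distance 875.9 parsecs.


M = m - 5*log10(d) + 5 = 3.6 - 5*log10(875.9) + 5 = -6.1123

-6.1123


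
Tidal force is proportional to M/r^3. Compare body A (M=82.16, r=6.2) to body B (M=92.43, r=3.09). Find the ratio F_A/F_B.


Ratio = (M1/r1^3) / (M2/r2^3) = (82.16/6.2^3) / (92.43/3.09^3) = 0.11

0.11


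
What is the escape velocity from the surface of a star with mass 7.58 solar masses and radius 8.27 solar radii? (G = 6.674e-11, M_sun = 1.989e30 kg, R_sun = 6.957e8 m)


M = 7.58 * 1.989e30 kg = 1.507662e+31 kg; R = 8.27 * 6.957e8 m = 5.753439e+09 m. v_esc = sqrt(2GM/R) = sqrt(2 * 6.674e-11 * 1.507662e+31 / 5.753439e+09) = 591420.4494

591420.4494 m/s


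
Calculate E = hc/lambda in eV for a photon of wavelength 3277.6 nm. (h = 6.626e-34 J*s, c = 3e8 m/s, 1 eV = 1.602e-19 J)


E = hc/lambda = 6.626e-34 * 3e8 / 3.278e-06 = 6.065e-20 J = 0.3786 eV

0.3786 eV


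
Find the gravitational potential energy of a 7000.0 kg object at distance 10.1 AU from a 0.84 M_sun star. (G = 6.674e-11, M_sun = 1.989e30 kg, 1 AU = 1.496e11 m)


M = 0.84 * 1.989e30 kg = 1.67076e+30 kg; r = 10.1 AU * 1.496e11 m/AU = 1.51096e+12 m. U = -GM*m/r = -(6.674e-11 * 1.67076e+30 * 7000.0) / 1.51096e+12 = -5.166e+11

-5.166e+11 J


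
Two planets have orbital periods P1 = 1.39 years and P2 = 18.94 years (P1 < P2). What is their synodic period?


1/P_syn = |1/P1 - 1/P2| = |1/1.39 - 1/18.94| => P_syn = 1.5001

1.5001 years


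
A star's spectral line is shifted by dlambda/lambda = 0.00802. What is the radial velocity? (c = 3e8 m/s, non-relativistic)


v = (dlambda/lambda) * c = 0.00802 * 3e8 = 2.406e+06

2.406e+06 m/s


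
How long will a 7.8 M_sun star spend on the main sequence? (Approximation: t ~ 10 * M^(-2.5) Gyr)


t = 10 * M^(-2.5) = 10 * 7.8^(-2.5) = 0.0589

0.0589 Gyr


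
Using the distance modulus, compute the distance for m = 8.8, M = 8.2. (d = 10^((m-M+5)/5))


d = 10^((m - M + 5)/5) = 10^((8.8 - 8.2 + 5)/5) = 13.1826

13.1826 pc


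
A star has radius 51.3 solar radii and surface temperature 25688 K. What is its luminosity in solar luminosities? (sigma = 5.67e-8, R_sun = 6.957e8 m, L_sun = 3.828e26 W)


R = 51.3 * 6.957e8 m = 3.568941e+10 m. L = 4*pi*R^2*sigma*T^4 = 4*pi*(3.568941e+10)^2 * 5.67e-8 * 25688^4 = 3.951780647e+32 W. L/L_sun = 3.951780647e+32 / 3.828e26 = 1.032e+06

1.032e+06 L_sun


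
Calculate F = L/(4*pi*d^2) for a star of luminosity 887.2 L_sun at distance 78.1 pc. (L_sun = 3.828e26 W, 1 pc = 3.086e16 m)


F = L / (4*pi*d^2) = 3.396e+29 / (4*pi*(2.410e+18)^2) = 4.653e-09

4.653e-09 W/m^2


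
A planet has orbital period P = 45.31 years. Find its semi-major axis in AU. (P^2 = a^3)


a = P^(2/3) = 45.31^(2/3) = 12.7095

12.7095 AU


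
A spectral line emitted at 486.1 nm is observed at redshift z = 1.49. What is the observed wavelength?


lam_obs = lam_emit * (1 + z) = 486.1 * (1 + 1.49) = 1210.389

1210.389 nm


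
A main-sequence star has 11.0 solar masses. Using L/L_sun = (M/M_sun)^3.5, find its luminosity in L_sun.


L/L_sun = (M/M_sun)^3.5 = 11.0^3.5 = 4414.4276

4414.4276 L_sun


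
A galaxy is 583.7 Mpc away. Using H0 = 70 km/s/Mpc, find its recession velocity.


v = H0 * d = 70 * 583.7 = 40859.0

40859.0 km/s


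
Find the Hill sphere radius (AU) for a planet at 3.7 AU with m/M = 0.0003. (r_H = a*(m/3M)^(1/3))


r_H = a * (m/3M)^(1/3) = 3.7 * (0.0003/3)^(1/3) = 0.1717

0.1717 AU


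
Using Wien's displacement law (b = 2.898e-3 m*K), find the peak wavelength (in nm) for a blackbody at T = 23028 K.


lam_max = b / T = 2.898e-3 / 23028 = 1.258e-07 m = 125.8468 nm

125.8468 nm


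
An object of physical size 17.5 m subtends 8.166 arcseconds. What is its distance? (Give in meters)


D = size / theta_rad, theta_rad = 8.166 * pi/(180*3600) = 3.959e-05, D = 442032.0976

442032.0976 m


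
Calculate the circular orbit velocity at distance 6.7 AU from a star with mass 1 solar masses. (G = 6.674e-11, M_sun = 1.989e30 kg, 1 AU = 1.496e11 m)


v = sqrt(GM/r) = sqrt(6.674e-11 * 1.989e+30 / 1.002e+12) = 11508.1972

11508.1972 m/s


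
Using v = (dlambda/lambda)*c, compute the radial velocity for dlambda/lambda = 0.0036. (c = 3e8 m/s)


v = (dlambda/lambda) * c = 0.0036 * 3e8 = 1.080e+06

1.080e+06 m/s


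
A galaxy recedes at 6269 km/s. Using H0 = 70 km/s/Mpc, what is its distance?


d = v / H0 = 6269 / 70 = 89.5571

89.5571 Mpc


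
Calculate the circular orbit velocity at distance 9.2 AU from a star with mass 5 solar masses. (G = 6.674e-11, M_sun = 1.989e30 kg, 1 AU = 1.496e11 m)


v = sqrt(GM/r) = sqrt(6.674e-11 * 9.945e+30 / 1.376e+12) = 21960.1744

21960.1744 m/s


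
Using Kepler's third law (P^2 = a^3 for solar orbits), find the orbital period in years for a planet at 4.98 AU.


P = a^(3/2) = 4.98^1.5 = 11.1133

11.1133 years


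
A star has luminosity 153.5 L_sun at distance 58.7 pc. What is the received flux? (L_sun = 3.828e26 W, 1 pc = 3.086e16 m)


F = L / (4*pi*d^2) = 5.876e+28 / (4*pi*(1.811e+18)^2) = 1.425e-09

1.425e-09 W/m^2


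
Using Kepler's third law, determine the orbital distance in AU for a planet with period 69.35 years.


a = P^(2/3) = 69.35^(2/3) = 16.8797

16.8797 AU


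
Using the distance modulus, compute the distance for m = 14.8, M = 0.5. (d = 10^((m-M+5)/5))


d = 10^((m - M + 5)/5) = 10^((14.8 - 0.5 + 5)/5) = 7244.3596

7244.3596 pc


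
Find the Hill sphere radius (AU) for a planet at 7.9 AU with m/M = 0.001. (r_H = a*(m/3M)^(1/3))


r_H = a * (m/3M)^(1/3) = 7.9 * (0.001/3)^(1/3) = 0.5478

0.5478 AU


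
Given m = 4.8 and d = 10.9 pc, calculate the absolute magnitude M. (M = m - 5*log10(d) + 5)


M = m - 5*log10(d) + 5 = 4.8 - 5*log10(10.9) + 5 = 4.6129

4.6129


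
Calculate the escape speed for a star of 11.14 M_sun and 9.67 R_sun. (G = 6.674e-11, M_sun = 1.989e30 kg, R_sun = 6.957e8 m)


M = 11.14 * 1.989e30 kg = 2.215746e+31 kg; R = 9.67 * 6.957e8 m = 6.727419e+09 m. v_esc = sqrt(2GM/R) = sqrt(2 * 6.674e-11 * 2.215746e+31 / 6.727419e+09) = 663046.2868

663046.2868 m/s


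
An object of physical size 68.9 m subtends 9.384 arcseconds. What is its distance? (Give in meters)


D = size / theta_rad, theta_rad = 9.384 * pi/(180*3600) = 4.549e-05, D = 1.514e+06

1.514e+06 m


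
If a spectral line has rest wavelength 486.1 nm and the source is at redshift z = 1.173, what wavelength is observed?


lam_obs = lam_emit * (1 + z) = 486.1 * (1 + 1.173) = 1056.2953

1056.2953 nm


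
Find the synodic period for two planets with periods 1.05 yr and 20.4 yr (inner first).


1/P_syn = |1/P1 - 1/P2| = |1/1.05 - 1/20.4| => P_syn = 1.107

1.107 years


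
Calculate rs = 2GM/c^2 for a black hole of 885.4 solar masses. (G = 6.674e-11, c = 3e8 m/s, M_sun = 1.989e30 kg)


M = 885.4 * 1.989e30 kg = 1.7610606e+33 kg. rs = 2GM/c^2 = 2 * 6.674e-11 * 1.7610606e+33 / (3e8)^2 = 2.612e+06

2.612e+06 m


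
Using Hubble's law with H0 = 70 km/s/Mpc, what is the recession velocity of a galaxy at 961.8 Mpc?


v = H0 * d = 70 * 961.8 = 67326.0

67326.0 km/s


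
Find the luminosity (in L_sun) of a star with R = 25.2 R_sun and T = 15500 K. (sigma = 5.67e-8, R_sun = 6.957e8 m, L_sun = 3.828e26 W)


R = 25.2 * 6.957e8 m = 1.753164e+10 m. L = 4*pi*R^2*sigma*T^4 = 4*pi*(1.753164e+10)^2 * 5.67e-8 * 15500^4 = 1.264051603e+31 W. L/L_sun = 1.264051603e+31 / 3.828e26 = 33021.2018

33021.2018 L_sun


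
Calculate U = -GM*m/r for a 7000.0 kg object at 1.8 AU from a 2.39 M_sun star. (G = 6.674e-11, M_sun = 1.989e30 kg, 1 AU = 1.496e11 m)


M = 2.39 * 1.989e30 kg = 4.75371e+30 kg; r = 1.8 AU * 1.496e11 m/AU = 2.6928e+11 m. U = -GM*m/r = -(6.674e-11 * 4.75371e+30 * 7000.0) / 2.6928e+11 = -8.247e+12

-8.247e+12 J


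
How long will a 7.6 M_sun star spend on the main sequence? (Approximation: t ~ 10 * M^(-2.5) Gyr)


t = 10 * M^(-2.5) = 10 * 7.6^(-2.5) = 0.0628

0.0628 Gyr


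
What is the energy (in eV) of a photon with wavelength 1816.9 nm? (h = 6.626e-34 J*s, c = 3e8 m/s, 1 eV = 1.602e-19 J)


E = hc/lambda = 6.626e-34 * 3e8 / 1.817e-06 = 1.094e-19 J = 0.6829 eV

0.6829 eV


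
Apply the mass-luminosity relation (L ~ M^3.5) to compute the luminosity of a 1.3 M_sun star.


L/L_sun = (M/M_sun)^3.5 = 1.3^3.5 = 2.505

2.505 L_sun


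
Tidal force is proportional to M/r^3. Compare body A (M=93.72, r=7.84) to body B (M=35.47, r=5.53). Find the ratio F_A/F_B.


Ratio = (M1/r1^3) / (M2/r2^3) = (93.72/7.84^3) / (35.47/5.53^3) = 0.9273

0.9273


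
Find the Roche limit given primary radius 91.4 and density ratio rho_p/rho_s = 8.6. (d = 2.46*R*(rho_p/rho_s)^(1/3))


d_Roche = 2.46 * 91.4 * 8.6^(1/3) = 460.6603

460.6603


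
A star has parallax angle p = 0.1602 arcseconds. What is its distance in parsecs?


d = 1/p = 1/0.1602 = 6.2422

6.2422 pc


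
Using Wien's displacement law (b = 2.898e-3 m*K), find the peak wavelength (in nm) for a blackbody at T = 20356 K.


lam_max = b / T = 2.898e-3 / 20356 = 1.424e-07 m = 142.3659 nm

142.3659 nm


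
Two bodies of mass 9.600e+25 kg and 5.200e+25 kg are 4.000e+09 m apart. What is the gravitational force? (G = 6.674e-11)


F = G*m1*m2/r^2 = 6.674e-11 * 9.600e+25 * 5.200e+25 / (4.000e+09)^2 = 6.674e-11 * 4.992e+51 / 1.600e+19 = 2.082e+22

2.082e+22 N


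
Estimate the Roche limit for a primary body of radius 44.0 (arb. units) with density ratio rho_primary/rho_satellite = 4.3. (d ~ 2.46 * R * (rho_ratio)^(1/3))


d_Roche = 2.46 * 44.0 * 4.3^(1/3) = 176.0127

176.0127


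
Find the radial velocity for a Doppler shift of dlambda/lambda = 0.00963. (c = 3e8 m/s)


v = (dlambda/lambda) * c = 0.00963 * 3e8 = 2.889e+06

2.889e+06 m/s


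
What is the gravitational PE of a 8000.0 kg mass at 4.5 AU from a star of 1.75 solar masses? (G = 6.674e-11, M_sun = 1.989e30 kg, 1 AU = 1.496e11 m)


M = 1.75 * 1.989e30 kg = 3.48075e+30 kg; r = 4.5 AU * 1.496e11 m/AU = 6.732e+11 m. U = -GM*m/r = -(6.674e-11 * 3.48075e+30 * 8000.0) / 6.732e+11 = -2.761e+12

-2.761e+12 J


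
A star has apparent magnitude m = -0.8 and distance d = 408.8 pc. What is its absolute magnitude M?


M = m - 5*log10(d) + 5 = -0.8 - 5*log10(408.8) + 5 = -8.8576

-8.8576


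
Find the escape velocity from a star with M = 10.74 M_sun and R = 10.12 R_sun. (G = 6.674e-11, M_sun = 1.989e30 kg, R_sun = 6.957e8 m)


M = 10.74 * 1.989e30 kg = 2.136186e+31 kg; R = 10.12 * 6.957e8 m = 7.040484e+09 m. v_esc = sqrt(2GM/R) = sqrt(2 * 6.674e-11 * 2.136186e+31 / 7.040484e+09) = 636394.4351

636394.4351 m/s


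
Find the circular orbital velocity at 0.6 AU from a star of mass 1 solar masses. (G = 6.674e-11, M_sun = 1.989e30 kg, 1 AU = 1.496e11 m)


v = sqrt(GM/r) = sqrt(6.674e-11 * 1.989e+30 / 8.976e+10) = 38456.4393

38456.4393 m/s


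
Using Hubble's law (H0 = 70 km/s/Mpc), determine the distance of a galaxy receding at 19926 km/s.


d = v / H0 = 19926 / 70 = 284.6571

284.6571 Mpc


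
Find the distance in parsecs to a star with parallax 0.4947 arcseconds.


d = 1/p = 1/0.4947 = 2.0214

2.0214 pc


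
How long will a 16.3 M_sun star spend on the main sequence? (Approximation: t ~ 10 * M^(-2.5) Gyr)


t = 10 * M^(-2.5) = 10 * 16.3^(-2.5) = 0.0093

0.0093 Gyr


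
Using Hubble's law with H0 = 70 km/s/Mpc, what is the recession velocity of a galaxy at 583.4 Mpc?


v = H0 * d = 70 * 583.4 = 40838.0

40838.0 km/s


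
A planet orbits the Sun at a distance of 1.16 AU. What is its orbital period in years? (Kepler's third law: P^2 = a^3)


P = a^(3/2) = 1.16^1.5 = 1.2494

1.2494 years


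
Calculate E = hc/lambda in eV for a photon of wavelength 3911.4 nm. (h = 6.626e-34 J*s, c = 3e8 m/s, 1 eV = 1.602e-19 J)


E = hc/lambda = 6.626e-34 * 3e8 / 3.911e-06 = 5.082e-20 J = 0.3172 eV

0.3172 eV


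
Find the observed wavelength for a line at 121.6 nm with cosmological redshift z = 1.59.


lam_obs = lam_emit * (1 + z) = 121.6 * (1 + 1.59) = 314.944

314.944 nm


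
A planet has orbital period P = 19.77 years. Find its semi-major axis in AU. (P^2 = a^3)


a = P^(2/3) = 19.77^(2/3) = 7.3115

7.3115 AU


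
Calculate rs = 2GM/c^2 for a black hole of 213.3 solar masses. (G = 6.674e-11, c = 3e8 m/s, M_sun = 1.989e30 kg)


M = 213.3 * 1.989e30 kg = 4.242537e+32 kg. rs = 2GM/c^2 = 2 * 6.674e-11 * 4.242537e+32 / (3e8)^2 = 629215.3764

629215.3764 m


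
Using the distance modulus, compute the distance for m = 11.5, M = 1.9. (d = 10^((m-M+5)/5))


d = 10^((m - M + 5)/5) = 10^((11.5 - 1.9 + 5)/5) = 831.7638

831.7638 pc


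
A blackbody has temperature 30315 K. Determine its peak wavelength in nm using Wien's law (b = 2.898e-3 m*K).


lam_max = b / T = 2.898e-3 / 30315 = 9.560e-08 m = 95.5962 nm

95.5962 nm


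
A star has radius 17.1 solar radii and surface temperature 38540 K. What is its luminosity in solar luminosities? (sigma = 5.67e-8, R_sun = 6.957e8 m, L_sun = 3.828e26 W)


R = 17.1 * 6.957e8 m = 1.189647e+10 m. L = 4*pi*R^2*sigma*T^4 = 4*pi*(1.189647e+10)^2 * 5.67e-8 * 38540^4 = 2.224723241e+32 W. L/L_sun = 2.224723241e+32 / 3.828e26 = 581171.1705

581171.1705 L_sun


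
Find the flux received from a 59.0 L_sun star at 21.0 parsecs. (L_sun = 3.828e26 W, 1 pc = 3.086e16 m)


F = L / (4*pi*d^2) = 2.259e+28 / (4*pi*(6.481e+17)^2) = 4.279e-09

4.279e-09 W/m^2


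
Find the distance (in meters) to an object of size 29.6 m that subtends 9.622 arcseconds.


D = size / theta_rad, theta_rad = 9.622 * pi/(180*3600) = 4.665e-05, D = 634529.0236

634529.0236 m


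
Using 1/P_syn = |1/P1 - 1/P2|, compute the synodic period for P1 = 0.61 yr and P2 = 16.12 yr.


1/P_syn = |1/P1 - 1/P2| = |1/0.61 - 1/16.12| => P_syn = 0.634

0.634 years


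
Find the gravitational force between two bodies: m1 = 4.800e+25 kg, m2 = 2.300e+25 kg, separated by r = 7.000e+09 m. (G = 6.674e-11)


F = G*m1*m2/r^2 = 6.674e-11 * 4.800e+25 * 2.300e+25 / (7.000e+09)^2 = 6.674e-11 * 1.104e+51 / 4.900e+19 = 1.504e+21

1.504e+21 N


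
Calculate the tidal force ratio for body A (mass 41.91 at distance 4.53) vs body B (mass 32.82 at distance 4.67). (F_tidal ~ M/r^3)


Ratio = (M1/r1^3) / (M2/r2^3) = (41.91/4.53^3) / (32.82/4.67^3) = 1.3991

1.3991


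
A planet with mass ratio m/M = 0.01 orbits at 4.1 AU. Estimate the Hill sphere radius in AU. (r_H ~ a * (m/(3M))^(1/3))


r_H = a * (m/3M)^(1/3) = 4.1 * (0.01/3)^(1/3) = 0.6125

0.6125 AU


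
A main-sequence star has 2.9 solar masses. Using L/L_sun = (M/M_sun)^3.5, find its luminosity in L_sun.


L/L_sun = (M/M_sun)^3.5 = 2.9^3.5 = 41.533

41.533 L_sun


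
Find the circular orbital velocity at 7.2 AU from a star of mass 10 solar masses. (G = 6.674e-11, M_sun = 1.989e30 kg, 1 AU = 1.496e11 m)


v = sqrt(GM/r) = sqrt(6.674e-11 * 1.989e+31 / 1.077e+12) = 35105.7655

35105.7655 m/s


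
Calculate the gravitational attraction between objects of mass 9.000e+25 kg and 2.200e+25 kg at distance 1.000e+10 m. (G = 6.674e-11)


F = G*m1*m2/r^2 = 6.674e-11 * 9.000e+25 * 2.200e+25 / (1.000e+10)^2 = 6.674e-11 * 1.980e+51 / 1.000e+20 = 1.321e+21

1.321e+21 N


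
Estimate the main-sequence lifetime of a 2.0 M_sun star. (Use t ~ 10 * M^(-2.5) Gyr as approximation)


t = 10 * M^(-2.5) = 10 * 2.0^(-2.5) = 1.7678

1.7678 Gyr


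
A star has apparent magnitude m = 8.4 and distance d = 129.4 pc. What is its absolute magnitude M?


M = m - 5*log10(d) + 5 = 8.4 - 5*log10(129.4) + 5 = 2.8403

2.8403


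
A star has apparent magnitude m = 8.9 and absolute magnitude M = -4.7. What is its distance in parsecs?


d = 10^((m - M + 5)/5) = 10^((8.9 - -4.7 + 5)/5) = 5248.0746

5248.0746 pc


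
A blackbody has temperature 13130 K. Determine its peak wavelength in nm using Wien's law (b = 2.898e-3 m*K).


lam_max = b / T = 2.898e-3 / 13130 = 2.207e-07 m = 220.7159 nm

220.7159 nm


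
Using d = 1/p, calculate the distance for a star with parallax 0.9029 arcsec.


d = 1/p = 1/0.9029 = 1.1075

1.1075 pc


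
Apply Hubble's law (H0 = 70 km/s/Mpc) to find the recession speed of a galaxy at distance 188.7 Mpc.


v = H0 * d = 70 * 188.7 = 13209.0

13209.0 km/s


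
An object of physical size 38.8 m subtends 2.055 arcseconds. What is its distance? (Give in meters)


D = size / theta_rad, theta_rad = 2.055 * pi/(180*3600) = 9.963e-06, D = 3.894e+06

3.894e+06 m


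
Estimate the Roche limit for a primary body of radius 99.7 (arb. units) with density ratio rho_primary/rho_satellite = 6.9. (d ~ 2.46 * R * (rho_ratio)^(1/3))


d_Roche = 2.46 * 99.7 * 6.9^(1/3) = 466.9245

466.9245


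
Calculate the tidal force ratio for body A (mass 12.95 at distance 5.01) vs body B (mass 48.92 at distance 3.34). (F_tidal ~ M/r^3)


Ratio = (M1/r1^3) / (M2/r2^3) = (12.95/5.01^3) / (48.92/3.34^3) = 0.0784

0.0784


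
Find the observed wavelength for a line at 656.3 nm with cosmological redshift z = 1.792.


lam_obs = lam_emit * (1 + z) = 656.3 * (1 + 1.792) = 1832.3896

1832.3896 nm


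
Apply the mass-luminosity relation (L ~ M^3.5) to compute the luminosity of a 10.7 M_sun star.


L/L_sun = (M/M_sun)^3.5 = 10.7^3.5 = 4007.2203

4007.2203 L_sun


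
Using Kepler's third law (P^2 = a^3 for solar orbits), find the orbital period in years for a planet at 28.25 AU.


P = a^(3/2) = 28.25^1.5 = 150.1508

150.1508 years


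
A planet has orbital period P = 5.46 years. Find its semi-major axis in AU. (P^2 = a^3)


a = P^(2/3) = 5.46^(2/3) = 3.1007

3.1007 AU


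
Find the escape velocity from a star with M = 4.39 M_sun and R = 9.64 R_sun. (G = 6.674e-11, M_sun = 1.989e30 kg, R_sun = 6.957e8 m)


M = 4.39 * 1.989e30 kg = 8.73171e+30 kg; R = 9.64 * 6.957e8 m = 6.706548e+09 m. v_esc = sqrt(2GM/R) = sqrt(2 * 6.674e-11 * 8.73171e+30 / 6.706548e+09) = 416877.2853

416877.2853 m/s


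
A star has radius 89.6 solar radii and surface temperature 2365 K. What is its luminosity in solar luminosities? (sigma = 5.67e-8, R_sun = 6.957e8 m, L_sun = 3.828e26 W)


R = 89.6 * 6.957e8 m = 6.233472e+10 m. L = 4*pi*R^2*sigma*T^4 = 4*pi*(6.233472e+10)^2 * 5.67e-8 * 2365^4 = 8.661189271e+28 W. L/L_sun = 8.661189271e+28 / 3.828e26 = 226.2589

226.2589 L_sun


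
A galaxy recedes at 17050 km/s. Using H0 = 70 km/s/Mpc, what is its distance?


d = v / H0 = 17050 / 70 = 243.5714

243.5714 Mpc


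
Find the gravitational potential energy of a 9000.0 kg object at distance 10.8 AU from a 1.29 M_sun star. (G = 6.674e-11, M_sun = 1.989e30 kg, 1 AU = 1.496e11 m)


M = 1.29 * 1.989e30 kg = 2.56581e+30 kg; r = 10.8 AU * 1.496e11 m/AU = 1.61568e+12 m. U = -GM*m/r = -(6.674e-11 * 2.56581e+30 * 9000.0) / 1.61568e+12 = -9.539e+11

-9.539e+11 J


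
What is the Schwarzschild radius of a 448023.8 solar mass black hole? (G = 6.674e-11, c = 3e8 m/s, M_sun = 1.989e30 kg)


M = 448023.8 * 1.989e30 kg = 8.911193382e+35 kg. rs = 2GM/c^2 = 2 * 6.674e-11 * 8.911193382e+35 / (3e8)^2 = 1.322e+09

1.322e+09 m


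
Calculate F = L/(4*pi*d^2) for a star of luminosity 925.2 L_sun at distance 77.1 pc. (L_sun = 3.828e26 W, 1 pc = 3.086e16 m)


F = L / (4*pi*d^2) = 3.542e+29 / (4*pi*(2.379e+18)^2) = 4.978e-09

4.978e-09 W/m^2


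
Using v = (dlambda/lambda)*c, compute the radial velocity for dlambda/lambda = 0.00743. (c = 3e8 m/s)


v = (dlambda/lambda) * c = 0.00743 * 3e8 = 2.229e+06

2.229e+06 m/s


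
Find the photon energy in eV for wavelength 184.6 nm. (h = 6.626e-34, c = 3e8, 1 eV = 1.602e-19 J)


E = hc/lambda = 6.626e-34 * 3e8 / 1.846e-07 = 1.077e-18 J = 6.7217 eV

6.7217 eV


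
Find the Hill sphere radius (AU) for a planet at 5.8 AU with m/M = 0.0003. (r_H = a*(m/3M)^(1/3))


r_H = a * (m/3M)^(1/3) = 5.8 * (0.0003/3)^(1/3) = 0.2692

0.2692 AU


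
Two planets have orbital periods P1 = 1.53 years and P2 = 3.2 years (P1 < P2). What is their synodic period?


1/P_syn = |1/P1 - 1/P2| = |1/1.53 - 1/3.2| => P_syn = 2.9317

2.9317 years


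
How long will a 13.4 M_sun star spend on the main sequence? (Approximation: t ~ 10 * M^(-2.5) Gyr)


t = 10 * M^(-2.5) = 10 * 13.4^(-2.5) = 0.0152

0.0152 Gyr


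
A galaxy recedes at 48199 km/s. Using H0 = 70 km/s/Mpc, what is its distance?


d = v / H0 = 48199 / 70 = 688.5571

688.5571 Mpc


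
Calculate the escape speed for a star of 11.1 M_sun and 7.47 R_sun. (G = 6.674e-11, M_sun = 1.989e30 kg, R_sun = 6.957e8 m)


M = 11.1 * 1.989e30 kg = 2.20779e+31 kg; R = 7.47 * 6.957e8 m = 5.196879e+09 m. v_esc = sqrt(2GM/R) = sqrt(2 * 6.674e-11 * 2.20779e+31 / 5.196879e+09) = 753035.8935

753035.8935 m/s


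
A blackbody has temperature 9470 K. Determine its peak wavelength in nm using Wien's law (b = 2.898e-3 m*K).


lam_max = b / T = 2.898e-3 / 9470 = 3.060e-07 m = 306.019 nm

306.019 nm
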